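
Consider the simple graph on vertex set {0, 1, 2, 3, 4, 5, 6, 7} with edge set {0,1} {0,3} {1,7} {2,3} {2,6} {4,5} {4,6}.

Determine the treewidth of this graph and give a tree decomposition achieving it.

The largest bag has 2 vertices, giving width 1; this decomposition certifies tw(G) ≤ 1. Any graph with an edge has treewidth ≥ 1, and G has the edge 7–1. Hence tw(G) = 1 exactly.

Treewidth 1.
Bags: B1 = {1, 7}  B2 = {0, 1}  B3 = {0, 3}  B4 = {2, 3}  B5 = {2, 6}  B6 = {4, 6}  B7 = {4, 5}
Tree: B1–B2, B2–B3, B3–B4, B4–B5, B5–B6, B6–B7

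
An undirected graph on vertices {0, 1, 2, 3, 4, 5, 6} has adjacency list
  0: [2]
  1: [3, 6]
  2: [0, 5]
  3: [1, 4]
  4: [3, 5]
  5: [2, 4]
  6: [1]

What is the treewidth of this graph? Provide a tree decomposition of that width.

Treewidth 1.
Bags: B1 = {0, 2}  B2 = {2, 5}  B3 = {4, 5}  B4 = {3, 4}  B5 = {1, 3}  B6 = {1, 6}
Tree: B1–B2, B2–B3, B3–B4, B4–B5, B5–B6

Every bag has size at most 2, so the width is 2 − 1 = 1 and tw(G) ≤ 1. Since G has at least one edge (e.g. 0–2), it is not an edgeless graph, so tw(G) ≥ 1. Therefore the treewidth is 1.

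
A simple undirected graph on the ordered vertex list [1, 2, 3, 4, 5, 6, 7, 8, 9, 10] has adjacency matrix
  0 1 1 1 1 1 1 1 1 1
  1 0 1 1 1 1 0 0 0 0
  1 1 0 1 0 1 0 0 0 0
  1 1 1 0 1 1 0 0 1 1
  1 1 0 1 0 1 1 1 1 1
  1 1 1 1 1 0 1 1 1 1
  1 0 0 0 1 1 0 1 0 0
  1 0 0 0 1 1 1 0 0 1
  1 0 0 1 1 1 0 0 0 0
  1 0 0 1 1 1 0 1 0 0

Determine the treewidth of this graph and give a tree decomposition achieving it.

Treewidth 4.
One such decomposition:
Bags: B1 = {1, 2, 4, 5, 6}  B2 = {1, 4, 5, 6, 9}  B3 = {1, 4, 5, 6, 10}  B4 = {1, 5, 6, 8, 10}  B5 = {1, 2, 3, 4, 6}  B6 = {1, 5, 6, 7, 8}
Tree: B1–B2, B1–B3, B3–B4, B1–B5, B4–B6

Each bag holds 5 vertices, so the decomposition has width 4, which upper-bounds the treewidth. On the other hand G contains the 5-clique {1, 2, 3, 4, 6}. A clique must lie in a single bag of any decomposition, so no decomposition can have width below 4. Hence tw(G) = 4 exactly.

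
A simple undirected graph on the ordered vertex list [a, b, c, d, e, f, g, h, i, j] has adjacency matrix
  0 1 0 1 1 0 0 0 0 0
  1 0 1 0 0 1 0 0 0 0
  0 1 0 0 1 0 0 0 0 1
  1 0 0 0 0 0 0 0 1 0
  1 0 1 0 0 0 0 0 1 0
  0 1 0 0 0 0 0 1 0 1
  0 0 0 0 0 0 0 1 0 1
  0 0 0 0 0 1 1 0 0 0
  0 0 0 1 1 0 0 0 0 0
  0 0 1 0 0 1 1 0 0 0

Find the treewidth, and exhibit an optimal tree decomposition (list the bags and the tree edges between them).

Treewidth 2.
One optimal decomposition is:
Bags: B1 = {d, e, i}  B2 = {a, d, e}  B3 = {a, c, e}  B4 = {a, b, c}  B5 = {b, c, j}  B6 = {b, f, j}  B7 = {f, g, j}  B8 = {f, g, h}
Tree: B1–B2, B2–B3, B3–B4, B4–B5, B5–B6, B6–B7, B7–B8

Each bag holds 3 vertices, so the decomposition has width 2, which upper-bounds the treewidth. For the lower bound, G contains the cycle i–d–a–e–i, so G is not a forest; only forests have treewidth ≤ 1, hence tw(G) ≥ 2. The upper and lower bounds meet at 2, so that is the treewidth.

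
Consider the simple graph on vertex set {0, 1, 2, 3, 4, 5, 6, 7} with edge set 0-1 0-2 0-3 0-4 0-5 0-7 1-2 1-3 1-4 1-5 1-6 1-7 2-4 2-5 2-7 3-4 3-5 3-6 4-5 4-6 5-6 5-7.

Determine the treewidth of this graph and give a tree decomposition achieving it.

The largest bag has 5 vertices, giving width 4; this decomposition certifies tw(G) ≤ 4. For the lower bound, the 5 vertices {0, 1, 2, 4, 5} are pairwise adjacent, and any tree decomposition puts a clique entirely inside one bag — forcing width ≥ 4. Combining the bounds, tw(G) = 4.

Treewidth 4.
One such decomposition:
Bags: B1 = {0, 1, 3, 4, 5}  B2 = {0, 1, 2, 4, 5}  B3 = {1, 3, 4, 5, 6}  B4 = {0, 1, 2, 5, 7}
Tree: B1–B2, B1–B3, B2–B4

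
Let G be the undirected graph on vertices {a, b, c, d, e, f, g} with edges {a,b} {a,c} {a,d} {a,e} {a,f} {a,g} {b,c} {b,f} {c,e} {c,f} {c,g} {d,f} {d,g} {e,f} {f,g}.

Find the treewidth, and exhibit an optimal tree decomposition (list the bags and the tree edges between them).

Each bag holds 4 vertices, so the decomposition has width 3, which upper-bounds the treewidth. Conversely, {a, d, f, g} is a clique of size 4, and the vertices of any clique must share a bag in every tree decomposition; so some bag has ≥ 4 vertices and tw(G) ≥ 3. Hence tw(G) = 3 exactly.

Treewidth 3.
One such decomposition:
Bags: B1 = {a, c, e, f}  B2 = {a, c, f, g}  B3 = {a, d, f, g}  B4 = {a, b, c, f}
Tree: B1–B2, B2–B3, B2–B4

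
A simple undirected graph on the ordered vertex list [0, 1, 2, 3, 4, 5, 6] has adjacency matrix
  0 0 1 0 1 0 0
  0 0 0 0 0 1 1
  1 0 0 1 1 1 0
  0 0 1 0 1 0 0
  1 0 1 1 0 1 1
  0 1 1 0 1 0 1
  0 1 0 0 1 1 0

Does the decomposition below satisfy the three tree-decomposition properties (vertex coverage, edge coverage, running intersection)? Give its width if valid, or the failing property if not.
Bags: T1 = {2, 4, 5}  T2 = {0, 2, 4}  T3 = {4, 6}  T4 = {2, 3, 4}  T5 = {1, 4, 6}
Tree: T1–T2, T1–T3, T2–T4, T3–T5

A tree decomposition must satisfy three properties: every vertex lies in some bag; for every edge, both endpoints lie together in some bag; and for every vertex, the bags containing it form a connected subtree. Here edge (5,6) lies in no bag, so the decomposition is invalid.

No — edge (5,6) lies in no bag.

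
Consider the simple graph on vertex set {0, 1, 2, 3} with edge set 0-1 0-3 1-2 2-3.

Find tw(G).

2

A width-2 tree decomposition is:
Bags: B1 = {0, 2, 3}  B2 = {0, 1, 2}
Tree: B1–B2
The largest bag has 3 vertices, giving width 2; this decomposition certifies tw(G) ≤ 2. For the lower bound, G contains the cycle 0–3–2–1–0, so G is not a forest; only forests have treewidth ≤ 1, hence tw(G) ≥ 2. The upper and lower bounds meet at 2, so that is the treewidth.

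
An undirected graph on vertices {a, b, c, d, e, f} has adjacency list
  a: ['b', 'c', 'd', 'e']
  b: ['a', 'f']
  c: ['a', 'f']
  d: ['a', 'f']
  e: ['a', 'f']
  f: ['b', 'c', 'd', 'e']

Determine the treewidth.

2

A width-2 tree decomposition is:
Bags: B1 = {a, e, f}  B2 = {a, b, f}  B3 = {a, d, f}  B4 = {a, c, f}
Tree: B1–B2, B2–B3, B3–B4
The largest bag has 3 vertices, giving width 2; this decomposition certifies tw(G) ≤ 2. Since f–e–a–b–f is a cycle in G, G is not acyclic. Forests are exactly the graphs of treewidth ≤ 1, so tw(G) ≥ 2. Combining the bounds, tw(G) = 2.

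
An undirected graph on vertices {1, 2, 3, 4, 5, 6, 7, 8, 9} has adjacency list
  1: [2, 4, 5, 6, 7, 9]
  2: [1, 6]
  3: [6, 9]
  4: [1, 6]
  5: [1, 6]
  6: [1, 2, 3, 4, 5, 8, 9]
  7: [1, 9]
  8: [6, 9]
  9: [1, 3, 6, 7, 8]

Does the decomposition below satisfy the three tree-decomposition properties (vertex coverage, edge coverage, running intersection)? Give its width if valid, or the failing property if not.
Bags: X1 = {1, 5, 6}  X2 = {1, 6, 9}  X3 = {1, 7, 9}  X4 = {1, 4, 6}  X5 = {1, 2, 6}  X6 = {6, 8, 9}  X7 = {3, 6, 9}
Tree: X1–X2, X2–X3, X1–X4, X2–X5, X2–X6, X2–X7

Yes; width 2.

Checking the three conditions: (i) the bags cover all of {1, 2, 3, 4, 5, 6, 7, 8, 9}; (ii) for each edge, some bag contains both endpoints; (iii) the bags containing any fixed vertex form a subtree. All hold, so the decomposition is valid with width 3 − 1 = 2.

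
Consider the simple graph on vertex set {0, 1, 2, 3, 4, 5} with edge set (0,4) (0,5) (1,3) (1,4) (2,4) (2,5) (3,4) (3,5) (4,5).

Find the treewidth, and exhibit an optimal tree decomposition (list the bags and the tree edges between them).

Treewidth 2.
One such decomposition:
Bags: B1 = {3, 4, 5}  B2 = {1, 3, 4}  B3 = {2, 4, 5}  B4 = {0, 4, 5}
Tree: B1–B2, B1–B3, B3–B4

Every bag has size at most 3, so the width is 3 − 1 = 2 and tw(G) ≤ 2. On the other hand G contains the 3-clique {1, 3, 4}. A clique must lie in a single bag of any decomposition, so no decomposition can have width below 2. The upper and lower bounds meet at 2, so that is the treewidth.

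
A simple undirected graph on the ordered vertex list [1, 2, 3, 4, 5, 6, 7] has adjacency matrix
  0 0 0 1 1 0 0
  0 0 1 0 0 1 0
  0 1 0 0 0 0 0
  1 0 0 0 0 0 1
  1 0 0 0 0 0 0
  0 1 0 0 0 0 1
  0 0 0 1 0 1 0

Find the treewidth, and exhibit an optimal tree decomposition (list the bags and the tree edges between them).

Treewidth 1.
Bags: B1 = {1, 5}  B2 = {1, 4}  B3 = {4, 7}  B4 = {6, 7}  B5 = {2, 6}  B6 = {2, 3}
Tree: B1–B2, B2–B3, B3–B4, B4–B5, B5–B6

Each bag holds 2 vertices, so the decomposition has width 1, which upper-bounds the treewidth. Since G has at least one edge (e.g. 5–1), it is not an edgeless graph, so tw(G) ≥ 1. Hence tw(G) = 1 exactly.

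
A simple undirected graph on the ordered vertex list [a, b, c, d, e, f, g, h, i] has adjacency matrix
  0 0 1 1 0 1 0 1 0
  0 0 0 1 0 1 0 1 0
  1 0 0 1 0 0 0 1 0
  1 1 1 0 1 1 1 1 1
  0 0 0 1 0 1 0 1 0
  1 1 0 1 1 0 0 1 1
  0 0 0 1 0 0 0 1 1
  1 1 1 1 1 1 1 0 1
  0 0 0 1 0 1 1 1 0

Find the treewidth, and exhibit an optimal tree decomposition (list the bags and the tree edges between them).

Treewidth 3.
One optimal decomposition is:
Bags: B1 = {d, f, h, i}  B2 = {d, g, h, i}  B3 = {a, d, f, h}  B4 = {d, e, f, h}  B5 = {a, c, d, h}  B6 = {b, d, f, h}
Tree: B1–B2, B1–B3, B3–B4, B3–B5, B1–B6

The largest bag has 4 vertices, giving width 3; this decomposition certifies tw(G) ≤ 3. On the other hand G contains the 4-clique {d, g, h, i}. A clique must lie in a single bag of any decomposition, so no decomposition can have width below 3. Therefore the treewidth is 3.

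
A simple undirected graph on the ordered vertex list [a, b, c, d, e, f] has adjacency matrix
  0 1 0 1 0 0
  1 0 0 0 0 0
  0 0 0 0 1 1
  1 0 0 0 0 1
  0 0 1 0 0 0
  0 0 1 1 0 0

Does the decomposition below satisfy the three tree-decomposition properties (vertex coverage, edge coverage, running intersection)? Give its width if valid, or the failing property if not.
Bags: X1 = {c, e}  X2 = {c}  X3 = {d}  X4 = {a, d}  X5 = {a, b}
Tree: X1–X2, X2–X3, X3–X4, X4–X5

No — vertex f appears in no bag.

A tree decomposition must satisfy three properties: every vertex lies in some bag; for every edge, both endpoints lie together in some bag; and for every vertex, the bags containing it form a connected subtree. Here vertex f appears in no bag, so the decomposition is invalid.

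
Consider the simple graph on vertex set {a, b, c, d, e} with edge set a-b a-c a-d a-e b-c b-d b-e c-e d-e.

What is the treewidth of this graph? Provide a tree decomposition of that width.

Treewidth 3.
One optimal decomposition is:
Bags: B1 = {a, b, c, e}  B2 = {a, b, d, e}
Tree: B1–B2

Every bag has size at most 4, so the width is 4 − 1 = 3 and tw(G) ≤ 3. Conversely, {a, b, d, e} is a clique of size 4, and the vertices of any clique must share a bag in every tree decomposition; so some bag has ≥ 4 vertices and tw(G) ≥ 3. Combining the bounds, tw(G) = 3.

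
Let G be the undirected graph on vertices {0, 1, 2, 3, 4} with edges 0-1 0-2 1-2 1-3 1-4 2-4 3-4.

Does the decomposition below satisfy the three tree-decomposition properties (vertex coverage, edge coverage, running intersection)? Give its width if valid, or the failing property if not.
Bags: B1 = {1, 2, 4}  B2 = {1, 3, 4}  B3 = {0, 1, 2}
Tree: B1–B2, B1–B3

Checking the three conditions: (i) the bags cover all of {0, 1, 2, 3, 4}; (ii) for each edge, some bag contains both endpoints; (iii) the bags containing any fixed vertex form a subtree. All hold, so the decomposition is valid with width 3 − 1 = 2.

Yes; width 2.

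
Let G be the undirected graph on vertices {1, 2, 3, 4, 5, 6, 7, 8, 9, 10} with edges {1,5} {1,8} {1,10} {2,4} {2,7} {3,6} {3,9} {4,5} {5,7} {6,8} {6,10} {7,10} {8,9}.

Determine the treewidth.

A width-2 tree decomposition is:
Bags: B1 = {3, 8, 9}  B2 = {3, 6, 8}  B3 = {1, 6, 8}  B4 = {1, 6, 10}  B5 = {1, 5, 10}  B6 = {5, 7, 10}  B7 = {4, 5, 7}  B8 = {2, 4, 7}
Tree: B1–B2, B2–B3, B3–B4, B4–B5, B5–B6, B6–B7, B7–B8
Every bag has size at most 3, so the width is 3 − 1 = 2 and tw(G) ≤ 2. Since 9–3–6–8–9 is a cycle in G, G is not acyclic. Forests are exactly the graphs of treewidth ≤ 1, so tw(G) ≥ 2. Combining the bounds, tw(G) = 2.

2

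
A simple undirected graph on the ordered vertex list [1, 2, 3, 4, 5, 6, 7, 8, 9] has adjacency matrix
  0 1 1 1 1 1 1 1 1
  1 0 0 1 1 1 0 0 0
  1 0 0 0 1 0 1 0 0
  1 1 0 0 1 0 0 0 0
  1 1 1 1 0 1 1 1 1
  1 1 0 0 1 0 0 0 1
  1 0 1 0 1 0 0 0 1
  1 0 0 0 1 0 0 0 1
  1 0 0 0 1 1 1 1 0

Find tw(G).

3

A width-3 tree decomposition is:
Bags: B1 = {1, 5, 6, 9}  B2 = {1, 2, 5, 6}  B3 = {1, 2, 4, 5}  B4 = {1, 5, 7, 9}  B5 = {1, 3, 5, 7}  B6 = {1, 5, 8, 9}
Tree: B1–B2, B2–B3, B1–B4, B4–B5, B1–B6
Every bag has size at most 4, so the width is 4 − 1 = 3 and tw(G) ≤ 3. On the other hand G contains the 4-clique {1, 5, 8, 9}. A clique must lie in a single bag of any decomposition, so no decomposition can have width below 3. The upper and lower bounds meet at 3, so that is the treewidth.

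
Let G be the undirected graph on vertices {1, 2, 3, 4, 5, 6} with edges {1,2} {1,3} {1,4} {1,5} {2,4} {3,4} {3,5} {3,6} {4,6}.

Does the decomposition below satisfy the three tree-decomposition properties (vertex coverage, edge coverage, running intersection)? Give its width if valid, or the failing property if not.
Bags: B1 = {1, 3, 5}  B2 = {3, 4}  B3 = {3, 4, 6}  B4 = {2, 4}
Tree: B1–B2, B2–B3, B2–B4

A tree decomposition must satisfy three properties: every vertex lies in some bag; for every edge, both endpoints lie together in some bag; and for every vertex, the bags containing it form a connected subtree. Here edge (1,4) lies in no bag, so the decomposition is invalid.

No — edge (1,4) lies in no bag.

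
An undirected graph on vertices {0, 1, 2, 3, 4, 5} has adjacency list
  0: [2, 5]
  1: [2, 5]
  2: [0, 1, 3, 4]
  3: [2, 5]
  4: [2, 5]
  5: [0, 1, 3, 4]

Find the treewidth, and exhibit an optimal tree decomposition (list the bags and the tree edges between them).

Treewidth 2.
Bags: B1 = {2, 3, 5}  B2 = {0, 2, 5}  B3 = {2, 4, 5}  B4 = {1, 2, 5}
Tree: B1–B2, B2–B3, B3–B4

Every bag has size at most 3, so the width is 3 − 1 = 2 and tw(G) ≤ 2. The edges 5–3–2–0–5 form a cycle, so G is not a tree and its treewidth is at least 2. Therefore the treewidth is 2.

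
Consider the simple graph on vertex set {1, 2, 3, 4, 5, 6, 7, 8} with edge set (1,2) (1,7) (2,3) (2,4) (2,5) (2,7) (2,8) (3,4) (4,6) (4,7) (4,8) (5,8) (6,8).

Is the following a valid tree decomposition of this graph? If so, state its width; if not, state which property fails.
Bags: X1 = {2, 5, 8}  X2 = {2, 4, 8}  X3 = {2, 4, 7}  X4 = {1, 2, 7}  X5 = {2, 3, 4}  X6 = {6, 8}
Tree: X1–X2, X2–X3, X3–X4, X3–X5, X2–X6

No — edge (4,6) lies in no bag.

A tree decomposition must satisfy three properties: every vertex lies in some bag; for every edge, both endpoints lie together in some bag; and for every vertex, the bags containing it form a connected subtree. Here edge (4,6) lies in no bag, so the decomposition is invalid.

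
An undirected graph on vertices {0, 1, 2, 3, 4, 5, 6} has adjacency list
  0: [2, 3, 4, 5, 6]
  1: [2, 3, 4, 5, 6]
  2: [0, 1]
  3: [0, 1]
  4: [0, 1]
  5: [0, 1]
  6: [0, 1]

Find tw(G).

A width-2 tree decomposition is:
Bags: B1 = {0, 1, 2}  B2 = {0, 1, 6}  B3 = {0, 1, 4}  B4 = {0, 1, 5}  B5 = {0, 1, 3}
Tree: B1–B2, B2–B3, B3–B4, B4–B5
The largest bag has 3 vertices, giving width 2; this decomposition certifies tw(G) ≤ 2. The edges 1–2–0–6–1 form a cycle, so G is not a tree and its treewidth is at least 2. Hence tw(G) = 2 exactly.

2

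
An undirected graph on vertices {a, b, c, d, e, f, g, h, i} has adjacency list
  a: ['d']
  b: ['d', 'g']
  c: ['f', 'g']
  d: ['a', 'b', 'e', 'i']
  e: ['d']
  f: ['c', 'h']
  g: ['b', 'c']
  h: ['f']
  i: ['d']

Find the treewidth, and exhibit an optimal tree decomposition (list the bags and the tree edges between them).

Every bag has size at most 2, so the width is 2 − 1 = 1 and tw(G) ≤ 1. G has an edge, so its treewidth is at least 1. The upper and lower bounds meet at 1, so that is the treewidth.

Treewidth 1.
One optimal decomposition is:
Bags: B1 = {b, d}  B2 = {b, g}  B3 = {a, d}  B4 = {d, e}  B5 = {c, g}  B6 = {d, i}  B7 = {c, f}  B8 = {f, h}
Tree: B1–B2, B1–B3, B1–B4, B2–B5, B3–B6, B5–B7, B7–B8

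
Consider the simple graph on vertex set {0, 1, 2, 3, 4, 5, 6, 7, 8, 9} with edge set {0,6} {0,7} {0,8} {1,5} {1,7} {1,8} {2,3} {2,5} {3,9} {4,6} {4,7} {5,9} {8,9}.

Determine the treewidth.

A width-2 tree decomposition is:
Bags: B1 = {2, 3, 9}  B2 = {2, 5, 9}  B3 = {5, 8, 9}  B4 = {1, 5, 8}  B5 = {0, 1, 8}  B6 = {0, 1, 7}  B7 = {0, 6, 7}  B8 = {4, 6, 7}
Tree: B1–B2, B2–B3, B3–B4, B4–B5, B5–B6, B6–B7, B7–B8
The largest bag has 3 vertices, giving width 2; this decomposition certifies tw(G) ≤ 2. For the lower bound, G contains the cycle 3–2–5–9–3, so G is not a forest; only forests have treewidth ≤ 1, hence tw(G) ≥ 2. Hence tw(G) = 2 exactly.

2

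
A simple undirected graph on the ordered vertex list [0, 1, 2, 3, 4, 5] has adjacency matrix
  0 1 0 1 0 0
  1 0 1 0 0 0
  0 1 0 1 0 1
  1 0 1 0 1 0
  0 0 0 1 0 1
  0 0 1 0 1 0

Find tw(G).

2

A width-2 tree decomposition is:
Bags: B1 = {0, 1, 2}  B2 = {0, 2, 3}  B3 = {2, 3, 5}  B4 = {3, 4, 5}
Tree: B1–B2, B2–B3, B3–B4
Each bag holds 3 vertices, so the decomposition has width 2, which upper-bounds the treewidth. Since 1–0–3–2–1 is a cycle in G, G is not acyclic. Forests are exactly the graphs of treewidth ≤ 1, so tw(G) ≥ 2. Combining the bounds, tw(G) = 2.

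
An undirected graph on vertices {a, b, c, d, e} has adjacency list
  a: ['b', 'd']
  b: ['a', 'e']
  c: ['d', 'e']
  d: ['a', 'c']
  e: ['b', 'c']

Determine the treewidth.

A width-2 tree decomposition is:
Bags: B1 = {c, d, e}  B2 = {a, d, e}  B3 = {a, b, e}
Tree: B1–B2, B2–B3
Every bag has size at most 3, so the width is 3 − 1 = 2 and tw(G) ≤ 2. The edges e–c–d–a–b–e form a cycle, so G is not a tree and its treewidth is at least 2. Combining the bounds, tw(G) = 2.

2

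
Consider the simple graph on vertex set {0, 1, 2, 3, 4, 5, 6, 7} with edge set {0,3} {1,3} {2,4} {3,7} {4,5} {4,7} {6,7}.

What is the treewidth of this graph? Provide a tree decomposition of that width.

Treewidth 1.
One such decomposition:
Bags: B1 = {3, 7}  B2 = {4, 7}  B3 = {1, 3}  B4 = {2, 4}  B5 = {0, 3}  B6 = {6, 7}  B7 = {4, 5}
Tree: B1–B2, B1–B3, B2–B4, B1–B5, B1–B6, B4–B7

The largest bag has 2 vertices, giving width 1; this decomposition certifies tw(G) ≤ 1. G has an edge, so its treewidth is at least 1. Hence tw(G) = 1 exactly.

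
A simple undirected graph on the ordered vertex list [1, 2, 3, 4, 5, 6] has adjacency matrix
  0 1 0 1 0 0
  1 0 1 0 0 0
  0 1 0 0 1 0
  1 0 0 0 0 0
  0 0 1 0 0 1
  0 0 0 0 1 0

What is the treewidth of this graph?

A width-1 tree decomposition is:
Bags: B1 = {1, 4}  B2 = {1, 2}  B3 = {2, 3}  B4 = {3, 5}  B5 = {5, 6}
Tree: B1–B2, B2–B3, B3–B4, B4–B5
The largest bag has 2 vertices, giving width 1; this decomposition certifies tw(G) ≤ 1. G has an edge, so its treewidth is at least 1. Hence tw(G) = 1 exactly.

1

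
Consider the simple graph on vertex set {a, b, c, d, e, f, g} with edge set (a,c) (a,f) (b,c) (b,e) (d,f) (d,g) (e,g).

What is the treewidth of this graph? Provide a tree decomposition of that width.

The largest bag has 3 vertices, giving width 2; this decomposition certifies tw(G) ≤ 2. For the lower bound, G contains the cycle c–b–e–g–d–f–a–c, so G is not a forest; only forests have treewidth ≤ 1, hence tw(G) ≥ 2. Hence tw(G) = 2 exactly.

Treewidth 2.
One optimal decomposition is:
Bags: B1 = {b, c, e}  B2 = {c, e, g}  B3 = {c, d, g}  B4 = {c, d, f}  B5 = {a, c, f}
Tree: B1–B2, B2–B3, B3–B4, B4–B5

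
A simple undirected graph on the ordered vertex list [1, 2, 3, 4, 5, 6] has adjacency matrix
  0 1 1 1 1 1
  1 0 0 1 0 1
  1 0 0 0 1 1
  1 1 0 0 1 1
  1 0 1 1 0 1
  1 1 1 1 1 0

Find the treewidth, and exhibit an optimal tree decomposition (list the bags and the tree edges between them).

Each bag holds 4 vertices, so the decomposition has width 3, which upper-bounds the treewidth. Conversely, {1, 3, 5, 6} is a clique of size 4, and the vertices of any clique must share a bag in every tree decomposition; so some bag has ≥ 4 vertices and tw(G) ≥ 3. Hence tw(G) = 3 exactly.

Treewidth 3.
Bags: B1 = {1, 4, 5, 6}  B2 = {1, 2, 4, 6}  B3 = {1, 3, 5, 6}
Tree: B1–B2, B1–B3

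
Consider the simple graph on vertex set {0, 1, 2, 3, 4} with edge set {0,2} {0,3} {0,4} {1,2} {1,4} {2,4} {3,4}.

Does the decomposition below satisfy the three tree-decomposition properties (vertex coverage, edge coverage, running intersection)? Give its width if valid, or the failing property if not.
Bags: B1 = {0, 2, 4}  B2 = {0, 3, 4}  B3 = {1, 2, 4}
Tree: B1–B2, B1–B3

Yes; width 2.

Every vertex of G appears in some bag (union = {0, 1, 2, 3, 4}); every edge is covered by a bag; and for each vertex v the set of bags containing v is connected in the bag tree. The decomposition is therefore valid. The largest bag has 3 vertices, so the width is 2.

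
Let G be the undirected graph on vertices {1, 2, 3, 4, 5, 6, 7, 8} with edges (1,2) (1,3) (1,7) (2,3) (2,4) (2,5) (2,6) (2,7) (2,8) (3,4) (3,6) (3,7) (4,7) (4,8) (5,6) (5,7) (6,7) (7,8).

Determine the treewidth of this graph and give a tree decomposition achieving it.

Treewidth 3.
One such decomposition:
Bags: B1 = {2, 4, 7, 8}  B2 = {2, 3, 4, 7}  B3 = {2, 3, 6, 7}  B4 = {2, 5, 6, 7}  B5 = {1, 2, 3, 7}
Tree: B1–B2, B2–B3, B3–B4, B2–B5

Every bag has size at most 4, so the width is 4 − 1 = 3 and tw(G) ≤ 3. For the lower bound, the 4 vertices {2, 4, 7, 8} are pairwise adjacent, and any tree decomposition puts a clique entirely inside one bag — forcing width ≥ 3. Therefore the treewidth is 3.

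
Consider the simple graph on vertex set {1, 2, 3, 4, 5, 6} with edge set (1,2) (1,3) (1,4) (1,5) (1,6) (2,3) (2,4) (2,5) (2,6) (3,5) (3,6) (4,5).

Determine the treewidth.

A width-3 tree decomposition is:
Bags: B1 = {1, 2, 3, 5}  B2 = {1, 2, 4, 5}  B3 = {1, 2, 3, 6}
Tree: B1–B2, B1–B3
Every bag has size at most 4, so the width is 4 − 1 = 3 and tw(G) ≤ 3. On the other hand G contains the 4-clique {1, 2, 3, 5}. A clique must lie in a single bag of any decomposition, so no decomposition can have width below 3. Therefore the treewidth is 3.

3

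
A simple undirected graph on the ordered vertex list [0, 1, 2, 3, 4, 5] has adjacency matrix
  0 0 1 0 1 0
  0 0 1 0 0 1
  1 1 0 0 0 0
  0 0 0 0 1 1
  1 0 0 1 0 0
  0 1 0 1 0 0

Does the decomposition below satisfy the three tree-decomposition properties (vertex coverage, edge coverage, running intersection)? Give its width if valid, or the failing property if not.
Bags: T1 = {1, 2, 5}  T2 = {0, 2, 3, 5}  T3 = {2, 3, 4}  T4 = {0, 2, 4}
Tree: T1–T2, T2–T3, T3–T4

No — bags containing vertex 0 are not connected in the tree.

A tree decomposition must satisfy three properties: every vertex lies in some bag; for every edge, both endpoints lie together in some bag; and for every vertex, the bags containing it form a connected subtree. Here bags containing vertex 0 are not connected in the tree, so the decomposition is invalid.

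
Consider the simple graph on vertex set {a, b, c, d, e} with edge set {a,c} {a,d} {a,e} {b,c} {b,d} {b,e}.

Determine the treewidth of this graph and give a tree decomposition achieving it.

Each bag holds 3 vertices, so the decomposition has width 2, which upper-bounds the treewidth. For the lower bound, G contains the cycle c–a–e–b–c, so G is not a forest; only forests have treewidth ≤ 1, hence tw(G) ≥ 2. Hence tw(G) = 2 exactly.

Treewidth 2.
One such decomposition:
Bags: B1 = {a, b, c}  B2 = {a, b, e}  B3 = {a, b, d}
Tree: B1–B2, B2–B3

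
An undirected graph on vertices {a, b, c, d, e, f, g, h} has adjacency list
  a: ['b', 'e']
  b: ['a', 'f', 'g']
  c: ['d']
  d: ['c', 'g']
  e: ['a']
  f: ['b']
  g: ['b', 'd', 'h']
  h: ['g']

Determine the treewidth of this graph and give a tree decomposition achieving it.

Treewidth 1.
One such decomposition:
Bags: B1 = {b, g}  B2 = {b, f}  B3 = {d, g}  B4 = {a, b}  B5 = {a, e}  B6 = {g, h}  B7 = {c, d}
Tree: B1–B2, B1–B3, B1–B4, B4–B5, B1–B6, B3–B7

The largest bag has 2 vertices, giving width 1; this decomposition certifies tw(G) ≤ 1. G has an edge, so its treewidth is at least 1. Therefore the treewidth is 1.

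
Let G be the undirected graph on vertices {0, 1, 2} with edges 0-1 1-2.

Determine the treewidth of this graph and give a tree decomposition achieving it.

Each bag holds 2 vertices, so the decomposition has width 1, which upper-bounds the treewidth. Any graph with an edge has treewidth ≥ 1, and G has the edge 2–1. Hence tw(G) = 1 exactly.

Treewidth 1.
One such decomposition:
Bags: B1 = {1, 2}  B2 = {0, 1}
Tree: B1–B2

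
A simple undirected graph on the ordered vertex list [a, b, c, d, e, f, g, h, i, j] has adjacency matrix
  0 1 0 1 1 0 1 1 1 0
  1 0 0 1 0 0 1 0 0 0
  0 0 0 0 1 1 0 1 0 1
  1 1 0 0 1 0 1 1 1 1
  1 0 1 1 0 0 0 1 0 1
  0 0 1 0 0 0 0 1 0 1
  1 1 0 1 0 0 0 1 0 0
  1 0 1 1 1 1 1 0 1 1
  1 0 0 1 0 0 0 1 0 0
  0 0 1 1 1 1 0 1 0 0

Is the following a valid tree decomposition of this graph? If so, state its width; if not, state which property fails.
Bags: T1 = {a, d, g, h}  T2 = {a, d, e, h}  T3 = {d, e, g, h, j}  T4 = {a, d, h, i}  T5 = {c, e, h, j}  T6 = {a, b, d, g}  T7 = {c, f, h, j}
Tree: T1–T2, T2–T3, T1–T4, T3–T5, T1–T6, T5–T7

No — bags containing vertex g are not connected in the tree.

A tree decomposition must satisfy three properties: every vertex lies in some bag; for every edge, both endpoints lie together in some bag; and for every vertex, the bags containing it form a connected subtree. Here bags containing vertex g are not connected in the tree, so the decomposition is invalid.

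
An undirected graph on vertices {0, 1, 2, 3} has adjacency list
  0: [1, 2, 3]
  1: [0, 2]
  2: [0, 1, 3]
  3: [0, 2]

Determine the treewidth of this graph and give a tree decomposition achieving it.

Treewidth 2.
One optimal decomposition is:
Bags: B1 = {0, 2, 3}  B2 = {0, 1, 2}
Tree: B1–B2

Every bag has size at most 3, so the width is 3 − 1 = 2 and tw(G) ≤ 2. On the other hand G contains the 3-clique {0, 1, 2}. A clique must lie in a single bag of any decomposition, so no decomposition can have width below 2. Combining the bounds, tw(G) = 2.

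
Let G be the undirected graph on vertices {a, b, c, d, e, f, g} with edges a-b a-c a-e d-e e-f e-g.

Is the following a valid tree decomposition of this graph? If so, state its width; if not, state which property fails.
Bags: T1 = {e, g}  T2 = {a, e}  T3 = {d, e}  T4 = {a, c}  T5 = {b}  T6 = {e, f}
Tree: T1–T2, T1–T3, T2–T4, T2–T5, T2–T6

A tree decomposition must satisfy three properties: every vertex lies in some bag; for every edge, both endpoints lie together in some bag; and for every vertex, the bags containing it form a connected subtree. Here edge (a,b) lies in no bag, so the decomposition is invalid.

No — edge (a,b) lies in no bag.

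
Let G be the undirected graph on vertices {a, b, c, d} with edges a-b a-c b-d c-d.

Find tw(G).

A width-2 tree decomposition is:
Bags: B1 = {a, c, d}  B2 = {a, b, d}
Tree: B1–B2
The largest bag has 3 vertices, giving width 2; this decomposition certifies tw(G) ≤ 2. Since d–c–a–b–d is a cycle in G, G is not acyclic. Forests are exactly the graphs of treewidth ≤ 1, so tw(G) ≥ 2. The upper and lower bounds meet at 2, so that is the treewidth.

2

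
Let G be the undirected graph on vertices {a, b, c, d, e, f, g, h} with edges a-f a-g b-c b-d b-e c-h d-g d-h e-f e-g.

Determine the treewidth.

2

A width-2 tree decomposition is:
Bags: B1 = {c, d, h}  B2 = {b, c, d}  B3 = {b, d, g}  B4 = {b, e, g}  B5 = {a, e, g}  B6 = {a, e, f}
Tree: B1–B2, B2–B3, B3–B4, B4–B5, B5–B6
The largest bag has 3 vertices, giving width 2; this decomposition certifies tw(G) ≤ 2. For the lower bound, G contains the cycle h–c–b–d–h, so G is not a forest; only forests have treewidth ≤ 1, hence tw(G) ≥ 2. The upper and lower bounds meet at 2, so that is the treewidth.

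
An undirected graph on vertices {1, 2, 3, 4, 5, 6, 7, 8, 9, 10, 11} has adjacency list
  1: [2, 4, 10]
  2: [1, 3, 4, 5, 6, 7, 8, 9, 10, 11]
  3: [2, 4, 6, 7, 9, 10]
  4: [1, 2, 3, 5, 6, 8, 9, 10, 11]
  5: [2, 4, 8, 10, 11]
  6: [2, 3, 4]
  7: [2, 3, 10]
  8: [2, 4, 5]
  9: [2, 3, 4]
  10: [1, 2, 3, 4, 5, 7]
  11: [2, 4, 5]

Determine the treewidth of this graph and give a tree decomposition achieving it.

Each bag holds 4 vertices, so the decomposition has width 3, which upper-bounds the treewidth. On the other hand G contains the 4-clique {1, 2, 4, 10}. A clique must lie in a single bag of any decomposition, so no decomposition can have width below 3. The upper and lower bounds meet at 3, so that is the treewidth.

Treewidth 3.
One such decomposition:
Bags: B1 = {2, 3, 4, 6}  B2 = {2, 3, 4, 10}  B3 = {1, 2, 4, 10}  B4 = {2, 4, 5, 10}  B5 = {2, 3, 4, 9}  B6 = {2, 4, 5, 8}  B7 = {2, 4, 5, 11}  B8 = {2, 3, 7, 10}
Tree: B1–B2, B2–B3, B2–B4, B1–B5, B4–B6, B4–B7, B2–B8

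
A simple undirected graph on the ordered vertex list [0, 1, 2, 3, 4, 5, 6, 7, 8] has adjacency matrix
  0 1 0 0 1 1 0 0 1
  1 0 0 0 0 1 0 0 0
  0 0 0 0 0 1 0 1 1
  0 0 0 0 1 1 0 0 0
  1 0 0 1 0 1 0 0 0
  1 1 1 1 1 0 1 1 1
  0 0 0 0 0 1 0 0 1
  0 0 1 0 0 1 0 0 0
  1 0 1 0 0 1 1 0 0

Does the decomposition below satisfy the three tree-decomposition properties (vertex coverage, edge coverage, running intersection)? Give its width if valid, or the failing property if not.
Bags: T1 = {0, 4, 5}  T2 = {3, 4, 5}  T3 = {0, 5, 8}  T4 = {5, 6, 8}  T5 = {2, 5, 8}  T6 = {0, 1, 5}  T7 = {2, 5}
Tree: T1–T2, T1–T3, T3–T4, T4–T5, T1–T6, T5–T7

A tree decomposition must satisfy three properties: every vertex lies in some bag; for every edge, both endpoints lie together in some bag; and for every vertex, the bags containing it form a connected subtree. Here vertex 7 appears in no bag, so the decomposition is invalid.

No — vertex 7 appears in no bag.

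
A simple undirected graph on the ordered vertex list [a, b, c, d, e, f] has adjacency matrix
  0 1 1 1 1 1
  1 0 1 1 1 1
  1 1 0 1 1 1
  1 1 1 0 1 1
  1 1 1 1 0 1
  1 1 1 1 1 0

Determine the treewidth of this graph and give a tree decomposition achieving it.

A single bag containing all 6 vertices is trivially a valid decomposition of width 5. Conversely, {a, b, c, d, e, f} is a clique of size 6, and the vertices of any clique must share a bag in every tree decomposition; so some bag has ≥ 6 vertices and tw(G) ≥ 5. Therefore the treewidth is 5.

Treewidth 5.
One such decomposition:
Bags: B1 = {a, b, c, d, e, f}
Tree: (single bag)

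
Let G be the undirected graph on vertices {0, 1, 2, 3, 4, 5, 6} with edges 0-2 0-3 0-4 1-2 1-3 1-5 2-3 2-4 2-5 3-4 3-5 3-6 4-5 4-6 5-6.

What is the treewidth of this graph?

3

A width-3 tree decomposition is:
Bags: B1 = {2, 3, 4, 5}  B2 = {0, 2, 3, 4}  B3 = {1, 2, 3, 5}  B4 = {3, 4, 5, 6}
Tree: B1–B2, B1–B3, B1–B4
The largest bag has 4 vertices, giving width 3; this decomposition certifies tw(G) ≤ 3. On the other hand G contains the 4-clique {1, 2, 3, 5}. A clique must lie in a single bag of any decomposition, so no decomposition can have width below 3. Hence tw(G) = 3 exactly.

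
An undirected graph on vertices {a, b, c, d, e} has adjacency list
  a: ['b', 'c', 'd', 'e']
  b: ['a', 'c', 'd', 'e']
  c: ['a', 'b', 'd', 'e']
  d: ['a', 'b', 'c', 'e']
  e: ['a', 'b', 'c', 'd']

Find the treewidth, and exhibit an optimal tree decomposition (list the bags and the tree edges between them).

With just one bag of size 5, the width is 5 − 1 = 4, so tw(G) ≤ 4. Conversely, {a, b, c, d, e} is a clique of size 5, and the vertices of any clique must share a bag in every tree decomposition; so some bag has ≥ 5 vertices and tw(G) ≥ 4. Hence tw(G) = 4 exactly.

Treewidth 4.
One optimal decomposition is:
Bags: B1 = {a, b, c, d, e}
Tree: (single bag)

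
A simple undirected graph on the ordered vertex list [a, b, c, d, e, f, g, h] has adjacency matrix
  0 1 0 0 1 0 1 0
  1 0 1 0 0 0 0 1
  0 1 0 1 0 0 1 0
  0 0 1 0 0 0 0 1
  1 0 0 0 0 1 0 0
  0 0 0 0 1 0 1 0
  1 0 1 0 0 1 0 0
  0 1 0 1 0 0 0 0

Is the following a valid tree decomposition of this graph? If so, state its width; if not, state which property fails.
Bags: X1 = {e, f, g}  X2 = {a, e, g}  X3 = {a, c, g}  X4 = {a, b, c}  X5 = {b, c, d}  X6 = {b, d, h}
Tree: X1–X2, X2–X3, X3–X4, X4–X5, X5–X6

Yes; width 2.

Every vertex of G appears in some bag (union = {a, b, c, d, e, f, g, h}); every edge is covered by a bag; and for each vertex v the set of bags containing v is connected in the bag tree. The decomposition is therefore valid. The largest bag has 3 vertices, so the width is 2.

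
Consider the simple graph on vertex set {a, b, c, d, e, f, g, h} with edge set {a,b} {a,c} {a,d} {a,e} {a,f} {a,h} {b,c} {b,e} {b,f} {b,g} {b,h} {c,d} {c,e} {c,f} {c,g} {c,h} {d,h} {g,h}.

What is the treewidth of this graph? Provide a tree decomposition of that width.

Treewidth 3.
One optimal decomposition is:
Bags: B1 = {a, b, c, h}  B2 = {a, c, d, h}  B3 = {a, b, c, e}  B4 = {b, c, g, h}  B5 = {a, b, c, f}
Tree: B1–B2, B1–B3, B1–B4, B1–B5

The largest bag has 4 vertices, giving width 3; this decomposition certifies tw(G) ≤ 3. For the lower bound, the 4 vertices {a, c, d, h} are pairwise adjacent, and any tree decomposition puts a clique entirely inside one bag — forcing width ≥ 3. Therefore the treewidth is 3.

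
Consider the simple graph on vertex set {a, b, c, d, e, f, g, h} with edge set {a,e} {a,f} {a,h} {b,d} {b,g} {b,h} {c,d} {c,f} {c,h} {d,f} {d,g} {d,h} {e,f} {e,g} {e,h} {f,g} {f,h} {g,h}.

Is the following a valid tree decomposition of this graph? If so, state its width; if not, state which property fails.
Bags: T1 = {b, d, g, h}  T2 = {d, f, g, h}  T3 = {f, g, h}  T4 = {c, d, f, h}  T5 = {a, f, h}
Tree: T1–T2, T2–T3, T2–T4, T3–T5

A tree decomposition must satisfy three properties: every vertex lies in some bag; for every edge, both endpoints lie together in some bag; and for every vertex, the bags containing it form a connected subtree. Here vertex e appears in no bag, so the decomposition is invalid.

No — vertex e appears in no bag.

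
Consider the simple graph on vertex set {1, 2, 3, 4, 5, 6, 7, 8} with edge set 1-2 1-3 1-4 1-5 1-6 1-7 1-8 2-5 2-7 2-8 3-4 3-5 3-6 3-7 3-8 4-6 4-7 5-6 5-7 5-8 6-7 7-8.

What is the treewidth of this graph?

4

A width-4 tree decomposition is:
Bags: B1 = {1, 3, 5, 6, 7}  B2 = {1, 3, 4, 6, 7}  B3 = {1, 3, 5, 7, 8}  B4 = {1, 2, 5, 7, 8}
Tree: B1–B2, B1–B3, B3–B4
Every bag has size at most 5, so the width is 5 − 1 = 4 and tw(G) ≤ 4. On the other hand G contains the 5-clique {1, 2, 5, 7, 8}. A clique must lie in a single bag of any decomposition, so no decomposition can have width below 4. Hence tw(G) = 4 exactly.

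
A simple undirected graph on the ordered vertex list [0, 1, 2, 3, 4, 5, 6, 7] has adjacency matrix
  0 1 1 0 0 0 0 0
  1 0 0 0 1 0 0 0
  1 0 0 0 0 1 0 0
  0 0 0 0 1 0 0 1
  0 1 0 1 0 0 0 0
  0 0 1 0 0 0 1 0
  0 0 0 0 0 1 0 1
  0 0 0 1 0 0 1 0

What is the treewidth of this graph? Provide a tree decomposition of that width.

Treewidth 2.
Bags: B1 = {3, 4, 7}  B2 = {4, 6, 7}  B3 = {4, 5, 6}  B4 = {2, 4, 5}  B5 = {0, 2, 4}  B6 = {0, 1, 4}
Tree: B1–B2, B2–B3, B3–B4, B4–B5, B5–B6

Each bag holds 3 vertices, so the decomposition has width 2, which upper-bounds the treewidth. Since 4–3–7–6–5–2–0–1–4 is a cycle in G, G is not acyclic. Forests are exactly the graphs of treewidth ≤ 1, so tw(G) ≥ 2. Combining the bounds, tw(G) = 2.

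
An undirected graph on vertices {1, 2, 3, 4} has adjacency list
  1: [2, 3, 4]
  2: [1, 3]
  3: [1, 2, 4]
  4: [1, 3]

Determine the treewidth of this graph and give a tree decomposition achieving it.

Every bag has size at most 3, so the width is 3 − 1 = 2 and tw(G) ≤ 2. On the other hand G contains the 3-clique {1, 2, 3}. A clique must lie in a single bag of any decomposition, so no decomposition can have width below 2. Therefore the treewidth is 2.

Treewidth 2.
One such decomposition:
Bags: B1 = {1, 3, 4}  B2 = {1, 2, 3}
Tree: B1–B2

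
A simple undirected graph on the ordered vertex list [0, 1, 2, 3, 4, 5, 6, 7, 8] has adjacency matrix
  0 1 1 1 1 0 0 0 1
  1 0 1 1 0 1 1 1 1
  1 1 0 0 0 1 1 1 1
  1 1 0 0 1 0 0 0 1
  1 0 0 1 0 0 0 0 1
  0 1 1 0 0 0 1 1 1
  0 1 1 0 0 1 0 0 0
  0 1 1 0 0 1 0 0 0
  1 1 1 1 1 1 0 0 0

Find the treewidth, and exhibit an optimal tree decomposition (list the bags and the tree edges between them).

Treewidth 3.
Bags: B1 = {0, 1, 2, 8}  B2 = {0, 1, 3, 8}  B3 = {0, 3, 4, 8}  B4 = {1, 2, 5, 8}  B5 = {1, 2, 5, 6}  B6 = {1, 2, 5, 7}
Tree: B1–B2, B2–B3, B1–B4, B4–B5, B5–B6

Every bag has size at most 4, so the width is 4 − 1 = 3 and tw(G) ≤ 3. On the other hand G contains the 4-clique {0, 1, 2, 8}. A clique must lie in a single bag of any decomposition, so no decomposition can have width below 3. Combining the bounds, tw(G) = 3.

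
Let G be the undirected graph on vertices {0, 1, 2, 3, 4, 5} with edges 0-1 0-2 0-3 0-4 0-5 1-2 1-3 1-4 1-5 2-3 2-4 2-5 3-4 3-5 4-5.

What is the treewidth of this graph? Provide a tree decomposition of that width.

Treewidth 5.
One optimal decomposition is:
Bags: B1 = {0, 1, 2, 3, 4, 5}
Tree: (single bag)

With just one bag of size 6, the width is 6 − 1 = 5, so tw(G) ≤ 5. On the other hand G contains the 6-clique {0, 1, 2, 3, 4, 5}. A clique must lie in a single bag of any decomposition, so no decomposition can have width below 5. The upper and lower bounds meet at 5, so that is the treewidth.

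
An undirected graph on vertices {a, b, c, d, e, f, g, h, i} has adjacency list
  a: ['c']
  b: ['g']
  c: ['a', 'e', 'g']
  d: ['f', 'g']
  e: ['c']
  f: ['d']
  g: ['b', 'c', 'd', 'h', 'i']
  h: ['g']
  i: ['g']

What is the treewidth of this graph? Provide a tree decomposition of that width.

Treewidth 1.
Bags: B1 = {g, h}  B2 = {c, g}  B3 = {c, e}  B4 = {g, i}  B5 = {d, g}  B6 = {d, f}  B7 = {a, c}  B8 = {b, g}
Tree: B1–B2, B2–B3, B1–B4, B1–B5, B5–B6, B3–B7, B4–B8

Each bag holds 2 vertices, so the decomposition has width 1, which upper-bounds the treewidth. Since G has at least one edge (e.g. h–g), it is not an edgeless graph, so tw(G) ≥ 1. Therefore the treewidth is 1.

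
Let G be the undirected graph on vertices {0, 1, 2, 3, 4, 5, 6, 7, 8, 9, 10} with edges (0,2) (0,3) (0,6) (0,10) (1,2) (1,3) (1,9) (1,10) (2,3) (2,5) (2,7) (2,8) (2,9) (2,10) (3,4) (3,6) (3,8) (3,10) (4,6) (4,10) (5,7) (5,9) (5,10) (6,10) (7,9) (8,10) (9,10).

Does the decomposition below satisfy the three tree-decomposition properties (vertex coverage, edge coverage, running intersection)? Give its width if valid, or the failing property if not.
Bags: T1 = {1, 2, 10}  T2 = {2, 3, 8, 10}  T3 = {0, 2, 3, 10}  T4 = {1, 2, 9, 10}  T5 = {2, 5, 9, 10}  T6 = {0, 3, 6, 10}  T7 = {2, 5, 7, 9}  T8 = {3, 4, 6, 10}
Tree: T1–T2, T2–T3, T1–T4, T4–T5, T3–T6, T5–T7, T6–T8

A tree decomposition must satisfy three properties: every vertex lies in some bag; for every edge, both endpoints lie together in some bag; and for every vertex, the bags containing it form a connected subtree. Here edge (3,1) lies in no bag, so the decomposition is invalid.

No — edge (3,1) lies in no bag.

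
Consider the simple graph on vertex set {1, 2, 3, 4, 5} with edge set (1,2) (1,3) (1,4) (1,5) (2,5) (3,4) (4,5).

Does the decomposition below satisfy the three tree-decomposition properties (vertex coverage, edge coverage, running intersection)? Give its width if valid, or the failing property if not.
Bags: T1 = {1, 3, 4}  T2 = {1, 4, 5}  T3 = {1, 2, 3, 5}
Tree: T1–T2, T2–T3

No — bags containing vertex 3 are not connected in the tree.

A tree decomposition must satisfy three properties: every vertex lies in some bag; for every edge, both endpoints lie together in some bag; and for every vertex, the bags containing it form a connected subtree. Here bags containing vertex 3 are not connected in the tree, so the decomposition is invalid.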